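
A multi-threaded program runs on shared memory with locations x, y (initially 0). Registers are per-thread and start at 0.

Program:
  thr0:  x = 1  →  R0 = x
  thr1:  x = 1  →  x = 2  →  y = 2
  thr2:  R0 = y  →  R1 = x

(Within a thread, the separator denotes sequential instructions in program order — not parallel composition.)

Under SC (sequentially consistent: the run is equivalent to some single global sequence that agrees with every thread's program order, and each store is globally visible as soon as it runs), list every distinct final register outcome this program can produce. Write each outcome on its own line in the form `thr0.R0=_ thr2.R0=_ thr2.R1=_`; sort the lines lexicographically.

thr0.R0=1 thr2.R0=0 thr2.R1=0
thr0.R0=1 thr2.R0=0 thr2.R1=1
thr0.R0=1 thr2.R0=0 thr2.R1=2
thr0.R0=1 thr2.R0=2 thr2.R1=1
thr0.R0=1 thr2.R0=2 thr2.R1=2
thr0.R0=2 thr2.R0=0 thr2.R1=0
thr0.R0=2 thr2.R0=0 thr2.R1=1
thr0.R0=2 thr2.R0=0 thr2.R1=2
thr0.R0=2 thr2.R0=2 thr2.R1=2

outcome vector order: (thr0.R0,thr2.R0,thr2.R1)
|SC outcomes| = 9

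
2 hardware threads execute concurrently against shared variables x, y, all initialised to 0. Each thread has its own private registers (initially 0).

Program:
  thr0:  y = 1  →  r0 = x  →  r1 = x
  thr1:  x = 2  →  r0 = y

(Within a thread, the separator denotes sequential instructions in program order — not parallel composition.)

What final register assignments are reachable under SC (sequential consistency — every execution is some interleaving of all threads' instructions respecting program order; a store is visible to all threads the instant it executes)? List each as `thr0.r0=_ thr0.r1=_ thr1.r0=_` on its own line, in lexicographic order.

outcome vector order: (thr0.r0,thr0.r1,thr1.r0)
|SC outcomes| = 4

thr0.r0=0 thr0.r1=0 thr1.r0=1
thr0.r0=0 thr0.r1=2 thr1.r0=1
thr0.r0=2 thr0.r1=2 thr1.r0=0
thr0.r0=2 thr0.r1=2 thr1.r0=1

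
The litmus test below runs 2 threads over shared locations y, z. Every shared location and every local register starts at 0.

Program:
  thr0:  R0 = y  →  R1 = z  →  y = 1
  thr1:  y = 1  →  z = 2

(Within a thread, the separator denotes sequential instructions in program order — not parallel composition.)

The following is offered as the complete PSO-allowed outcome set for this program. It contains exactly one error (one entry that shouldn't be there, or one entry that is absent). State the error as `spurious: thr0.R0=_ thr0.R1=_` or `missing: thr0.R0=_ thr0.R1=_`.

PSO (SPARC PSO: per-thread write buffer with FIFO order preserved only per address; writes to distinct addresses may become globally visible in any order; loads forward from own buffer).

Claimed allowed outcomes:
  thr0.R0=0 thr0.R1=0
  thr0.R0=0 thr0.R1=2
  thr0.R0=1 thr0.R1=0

outcome vector order: (thr0.R0,thr0.R1)
under PSO → 00, 02, 10, 12
PSO∖claimed = {12}

missing: thr0.R0=1 thr0.R1=2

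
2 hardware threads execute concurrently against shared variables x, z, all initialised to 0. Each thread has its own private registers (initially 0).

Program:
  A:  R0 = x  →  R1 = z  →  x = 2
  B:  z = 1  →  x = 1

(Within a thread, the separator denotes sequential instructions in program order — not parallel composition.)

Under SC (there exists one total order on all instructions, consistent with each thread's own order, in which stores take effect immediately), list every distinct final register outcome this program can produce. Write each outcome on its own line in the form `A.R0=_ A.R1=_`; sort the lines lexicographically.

A.R0=0 A.R1=0
A.R0=0 A.R1=1
A.R0=1 A.R1=1

outcome vector order: (A.R0,A.R1)
|SC outcomes| = 3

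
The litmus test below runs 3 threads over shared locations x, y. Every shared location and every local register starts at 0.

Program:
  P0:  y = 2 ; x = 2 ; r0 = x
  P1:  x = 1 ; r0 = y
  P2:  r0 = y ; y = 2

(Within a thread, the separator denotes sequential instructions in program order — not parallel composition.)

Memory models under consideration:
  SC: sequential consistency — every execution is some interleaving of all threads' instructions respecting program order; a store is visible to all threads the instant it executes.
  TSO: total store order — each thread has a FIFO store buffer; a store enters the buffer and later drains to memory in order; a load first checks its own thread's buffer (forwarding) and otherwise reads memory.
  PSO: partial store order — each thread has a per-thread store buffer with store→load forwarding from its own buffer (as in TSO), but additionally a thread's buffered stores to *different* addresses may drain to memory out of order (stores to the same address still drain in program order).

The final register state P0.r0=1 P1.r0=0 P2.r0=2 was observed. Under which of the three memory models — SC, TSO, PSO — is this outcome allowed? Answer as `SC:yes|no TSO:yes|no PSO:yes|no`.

SC:no TSO:yes PSO:yes

outcome vector order: (P0.r0,P1.r0,P2.r0)
[SC] allowed = {(1,2,0), (1,2,2), (2,0,0), (2,0,2), (2,2,0), (2,2,2)}
[TSO] allowed = {(1,0,0), (1,0,2), (1,2,0), (1,2,2), (2,0,0), (2,0,2), (2,2,0), (2,2,2)}
[PSO] allowed = {(1,0,0), (1,0,2), (1,2,0), (1,2,2), (2,0,0), (2,0,2), (2,2,0), (2,2,2)}
target (1,0,2) ∈ {TSO,PSO}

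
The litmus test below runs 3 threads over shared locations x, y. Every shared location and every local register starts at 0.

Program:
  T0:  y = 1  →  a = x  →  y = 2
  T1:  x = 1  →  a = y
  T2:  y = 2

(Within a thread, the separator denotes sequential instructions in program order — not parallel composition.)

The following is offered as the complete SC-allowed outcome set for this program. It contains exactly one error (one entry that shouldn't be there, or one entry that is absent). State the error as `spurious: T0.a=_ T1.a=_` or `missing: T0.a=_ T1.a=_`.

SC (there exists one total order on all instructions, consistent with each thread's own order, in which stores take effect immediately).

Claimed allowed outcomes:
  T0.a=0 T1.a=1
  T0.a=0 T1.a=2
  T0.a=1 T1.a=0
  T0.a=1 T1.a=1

outcome vector order: (T0.a,T1.a)
SC (5): 0/1; 0/2; 1/0; 1/1; 1/2
SC∖claimed = {1/2}

missing: T0.a=1 T1.a=2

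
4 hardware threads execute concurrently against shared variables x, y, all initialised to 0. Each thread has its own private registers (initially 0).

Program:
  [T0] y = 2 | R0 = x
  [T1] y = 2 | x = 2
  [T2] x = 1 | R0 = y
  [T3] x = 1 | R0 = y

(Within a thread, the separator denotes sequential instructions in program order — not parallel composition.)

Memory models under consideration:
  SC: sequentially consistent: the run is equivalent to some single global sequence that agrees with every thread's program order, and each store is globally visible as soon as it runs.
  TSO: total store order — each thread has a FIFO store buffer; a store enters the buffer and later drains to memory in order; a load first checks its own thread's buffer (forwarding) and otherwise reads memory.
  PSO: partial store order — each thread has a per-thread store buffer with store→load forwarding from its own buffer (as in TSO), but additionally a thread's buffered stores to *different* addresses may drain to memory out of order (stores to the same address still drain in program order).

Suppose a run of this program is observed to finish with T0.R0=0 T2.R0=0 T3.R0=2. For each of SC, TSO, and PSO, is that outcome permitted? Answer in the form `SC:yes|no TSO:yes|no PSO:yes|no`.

SC:no TSO:yes PSO:yes

outcome vector order: (T0.R0,T2.R0,T3.R0)
SC (9): 022; 100; 102; 120; 122; 200; 202; 220; 222
TSO (12): 000; 002; 020; 022; 100; 102; 120; 122; 200; 202; 220; 222
PSO (12): 000; 002; 020; 022; 100; 102; 120; 122; 200; 202; 220; 222
target 002 ∈ {TSO,PSO}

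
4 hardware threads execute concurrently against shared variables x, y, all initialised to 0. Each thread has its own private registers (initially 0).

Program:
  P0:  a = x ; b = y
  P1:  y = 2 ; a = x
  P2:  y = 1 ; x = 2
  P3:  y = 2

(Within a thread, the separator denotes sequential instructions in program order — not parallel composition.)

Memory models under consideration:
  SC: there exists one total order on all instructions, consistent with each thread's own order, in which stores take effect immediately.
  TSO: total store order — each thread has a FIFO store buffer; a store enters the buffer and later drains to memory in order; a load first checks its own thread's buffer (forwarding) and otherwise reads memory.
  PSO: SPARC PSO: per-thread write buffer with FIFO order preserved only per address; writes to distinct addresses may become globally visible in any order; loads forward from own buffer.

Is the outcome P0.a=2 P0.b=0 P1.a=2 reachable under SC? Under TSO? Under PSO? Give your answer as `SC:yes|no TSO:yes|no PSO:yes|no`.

outcome vector order: (P0.a,P0.b,P1.a)
SC (10): 0/0/0, 0/0/2, 0/1/0, 0/1/2, 0/2/0, 0/2/2, 2/1/0, 2/1/2, 2/2/0, 2/2/2
TSO (10): 0/0/0, 0/0/2, 0/1/0, 0/1/2, 0/2/0, 0/2/2, 2/1/0, 2/1/2, 2/2/0, 2/2/2
PSO (12): 0/0/0, 0/0/2, 0/1/0, 0/1/2, 0/2/0, 0/2/2, 2/0/0, 2/0/2, 2/1/0, 2/1/2, 2/2/0, 2/2/2
target 2/0/2 ∈ {PSO}

SC:no TSO:no PSO:yes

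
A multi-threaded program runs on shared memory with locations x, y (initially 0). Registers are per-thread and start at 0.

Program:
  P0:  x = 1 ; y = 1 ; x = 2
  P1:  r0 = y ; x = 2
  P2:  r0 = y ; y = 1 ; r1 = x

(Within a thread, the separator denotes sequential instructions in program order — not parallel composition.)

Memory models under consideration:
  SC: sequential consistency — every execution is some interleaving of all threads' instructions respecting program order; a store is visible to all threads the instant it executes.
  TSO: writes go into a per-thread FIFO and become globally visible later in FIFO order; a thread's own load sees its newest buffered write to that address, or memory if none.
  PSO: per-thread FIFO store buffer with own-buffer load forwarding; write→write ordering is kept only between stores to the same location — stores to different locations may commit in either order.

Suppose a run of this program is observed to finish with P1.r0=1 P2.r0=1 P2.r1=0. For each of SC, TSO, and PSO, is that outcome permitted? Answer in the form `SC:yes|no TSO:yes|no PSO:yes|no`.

SC:no TSO:no PSO:yes

outcome vector order: (P1.r0,P2.r0,P2.r1)
under SC → 000; 001; 002; 011; 012; 100; 101; 102; 111; 112
under TSO → 000; 001; 002; 011; 012; 100; 101; 102; 111; 112
under PSO → 000; 001; 002; 010; 011; 012; 100; 101; 102; 110; 111; 112
target 110 ∈ {PSO}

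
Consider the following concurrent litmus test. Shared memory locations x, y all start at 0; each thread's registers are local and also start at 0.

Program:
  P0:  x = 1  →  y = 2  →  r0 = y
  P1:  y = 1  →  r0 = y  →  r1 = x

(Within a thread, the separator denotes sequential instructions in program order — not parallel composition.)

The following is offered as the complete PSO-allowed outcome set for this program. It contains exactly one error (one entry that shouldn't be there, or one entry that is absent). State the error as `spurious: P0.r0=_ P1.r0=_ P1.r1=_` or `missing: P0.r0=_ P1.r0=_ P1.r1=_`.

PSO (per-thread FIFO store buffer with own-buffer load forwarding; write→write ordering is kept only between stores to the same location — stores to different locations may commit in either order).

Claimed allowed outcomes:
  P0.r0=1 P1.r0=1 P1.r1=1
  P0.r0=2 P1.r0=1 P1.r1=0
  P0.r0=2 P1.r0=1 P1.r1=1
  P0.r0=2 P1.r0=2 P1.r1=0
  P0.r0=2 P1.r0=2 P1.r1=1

missing: P0.r0=1 P1.r0=1 P1.r1=0

outcome vector order: (P0.r0,P1.r0,P1.r1)
[PSO] allowed = {(1,1,0), (1,1,1), (2,1,0), (2,1,1), (2,2,0), (2,2,1)}
PSO∖claimed = {(1,1,0)}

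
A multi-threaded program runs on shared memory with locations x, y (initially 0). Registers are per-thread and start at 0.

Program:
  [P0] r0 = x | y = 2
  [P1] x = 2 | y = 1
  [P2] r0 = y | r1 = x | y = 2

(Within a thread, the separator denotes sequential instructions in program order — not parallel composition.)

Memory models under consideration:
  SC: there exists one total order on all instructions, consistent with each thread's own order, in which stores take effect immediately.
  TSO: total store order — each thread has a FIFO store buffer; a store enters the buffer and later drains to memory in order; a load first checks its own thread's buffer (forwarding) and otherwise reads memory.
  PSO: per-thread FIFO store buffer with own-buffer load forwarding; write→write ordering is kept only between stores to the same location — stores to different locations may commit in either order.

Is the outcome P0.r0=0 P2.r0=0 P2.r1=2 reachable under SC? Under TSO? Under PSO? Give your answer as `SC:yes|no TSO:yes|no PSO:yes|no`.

SC:yes TSO:yes PSO:yes

outcome vector order: (P0.r0,P2.r0,P2.r1)
SC (9): 000, 002, 012, 020, 022, 200, 202, 212, 222
TSO (9): 000, 002, 012, 020, 022, 200, 202, 212, 222
PSO (11): 000, 002, 010, 012, 020, 022, 200, 202, 210, 212, 222
target 002 ∈ {SC,TSO,PSO}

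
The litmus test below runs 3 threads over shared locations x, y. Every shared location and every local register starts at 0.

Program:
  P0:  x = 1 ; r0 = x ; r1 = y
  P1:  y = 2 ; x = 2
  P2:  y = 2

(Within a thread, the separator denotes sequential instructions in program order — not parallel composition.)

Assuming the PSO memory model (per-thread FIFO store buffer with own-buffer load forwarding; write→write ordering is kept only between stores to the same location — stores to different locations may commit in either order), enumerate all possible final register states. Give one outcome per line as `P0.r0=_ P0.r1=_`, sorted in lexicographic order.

P0.r0=1 P0.r1=0
P0.r0=1 P0.r1=2
P0.r0=2 P0.r1=0
P0.r0=2 P0.r1=2

outcome vector order: (P0.r0,P0.r1)
|PSO outcomes| = 4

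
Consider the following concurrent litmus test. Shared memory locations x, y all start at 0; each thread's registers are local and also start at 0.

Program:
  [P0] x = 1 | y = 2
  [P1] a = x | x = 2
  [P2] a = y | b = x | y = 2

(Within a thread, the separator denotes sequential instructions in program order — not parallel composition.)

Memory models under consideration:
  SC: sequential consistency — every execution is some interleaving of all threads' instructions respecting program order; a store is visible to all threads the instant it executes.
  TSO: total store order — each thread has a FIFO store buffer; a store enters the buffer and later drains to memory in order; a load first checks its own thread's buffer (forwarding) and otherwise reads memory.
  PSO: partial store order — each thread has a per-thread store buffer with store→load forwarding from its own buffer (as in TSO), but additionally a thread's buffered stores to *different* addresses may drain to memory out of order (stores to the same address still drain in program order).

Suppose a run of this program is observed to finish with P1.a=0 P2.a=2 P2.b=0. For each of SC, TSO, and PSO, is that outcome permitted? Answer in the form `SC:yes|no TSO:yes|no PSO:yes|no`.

outcome vector order: (P1.a,P2.a,P2.b)
SC (10): <0 0 0>; <0 0 1>; <0 0 2>; <0 2 1>; <0 2 2>; <1 0 0>; <1 0 1>; <1 0 2>; <1 2 1>; <1 2 2>
TSO (10): <0 0 0>; <0 0 1>; <0 0 2>; <0 2 1>; <0 2 2>; <1 0 0>; <1 0 1>; <1 0 2>; <1 2 1>; <1 2 2>
PSO (12): <0 0 0>; <0 0 1>; <0 0 2>; <0 2 0>; <0 2 1>; <0 2 2>; <1 0 0>; <1 0 1>; <1 0 2>; <1 2 0>; <1 2 1>; <1 2 2>
target <0 2 0> ∈ {PSO}

SC:no TSO:no PSO:yes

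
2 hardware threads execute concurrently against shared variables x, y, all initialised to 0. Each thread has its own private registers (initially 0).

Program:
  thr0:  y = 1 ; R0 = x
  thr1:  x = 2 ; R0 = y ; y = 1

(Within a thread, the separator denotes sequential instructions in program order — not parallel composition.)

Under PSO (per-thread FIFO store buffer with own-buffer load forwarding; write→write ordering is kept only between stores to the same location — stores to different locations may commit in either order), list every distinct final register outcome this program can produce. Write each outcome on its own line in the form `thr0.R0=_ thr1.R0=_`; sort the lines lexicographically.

thr0.R0=0 thr1.R0=0
thr0.R0=0 thr1.R0=1
thr0.R0=2 thr1.R0=0
thr0.R0=2 thr1.R0=1

outcome vector order: (thr0.R0,thr1.R0)
|PSO outcomes| = 4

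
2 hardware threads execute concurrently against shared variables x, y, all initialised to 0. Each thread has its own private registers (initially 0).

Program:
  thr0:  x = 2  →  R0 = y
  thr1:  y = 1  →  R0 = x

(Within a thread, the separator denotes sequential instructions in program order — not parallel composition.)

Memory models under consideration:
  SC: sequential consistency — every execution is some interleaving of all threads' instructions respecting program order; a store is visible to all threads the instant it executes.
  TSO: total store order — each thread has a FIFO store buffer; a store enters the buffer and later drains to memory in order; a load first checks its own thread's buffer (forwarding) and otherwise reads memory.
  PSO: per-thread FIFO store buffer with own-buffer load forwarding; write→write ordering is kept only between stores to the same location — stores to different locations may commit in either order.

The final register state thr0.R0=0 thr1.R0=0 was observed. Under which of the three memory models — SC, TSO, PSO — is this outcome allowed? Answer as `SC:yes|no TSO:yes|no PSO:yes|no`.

outcome vector order: (thr0.R0,thr1.R0)
under SC → <0 2>; <1 0>; <1 2>
under TSO → <0 0>; <0 2>; <1 0>; <1 2>
under PSO → <0 0>; <0 2>; <1 0>; <1 2>
target <0 0> ∈ {TSO,PSO}

SC:no TSO:yes PSO:yes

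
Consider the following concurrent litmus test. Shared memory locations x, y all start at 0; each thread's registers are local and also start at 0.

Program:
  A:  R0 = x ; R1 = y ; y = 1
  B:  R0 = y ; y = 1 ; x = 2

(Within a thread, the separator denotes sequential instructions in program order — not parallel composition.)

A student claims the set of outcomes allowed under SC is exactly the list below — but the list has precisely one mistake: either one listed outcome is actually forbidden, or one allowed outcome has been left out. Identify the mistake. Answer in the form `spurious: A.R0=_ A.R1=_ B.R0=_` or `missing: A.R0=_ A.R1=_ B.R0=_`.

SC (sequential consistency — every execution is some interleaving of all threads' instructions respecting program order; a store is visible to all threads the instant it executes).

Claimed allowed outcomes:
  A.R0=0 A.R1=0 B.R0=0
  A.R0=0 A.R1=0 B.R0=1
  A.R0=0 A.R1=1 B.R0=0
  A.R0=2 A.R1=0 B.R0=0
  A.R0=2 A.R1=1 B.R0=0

outcome vector order: (A.R0,A.R1,B.R0)
under SC → <0 0 0> <0 0 1> <0 1 0> <2 1 0>
claimed∖SC = {<2 0 0>}

spurious: A.R0=2 A.R1=0 B.R0=0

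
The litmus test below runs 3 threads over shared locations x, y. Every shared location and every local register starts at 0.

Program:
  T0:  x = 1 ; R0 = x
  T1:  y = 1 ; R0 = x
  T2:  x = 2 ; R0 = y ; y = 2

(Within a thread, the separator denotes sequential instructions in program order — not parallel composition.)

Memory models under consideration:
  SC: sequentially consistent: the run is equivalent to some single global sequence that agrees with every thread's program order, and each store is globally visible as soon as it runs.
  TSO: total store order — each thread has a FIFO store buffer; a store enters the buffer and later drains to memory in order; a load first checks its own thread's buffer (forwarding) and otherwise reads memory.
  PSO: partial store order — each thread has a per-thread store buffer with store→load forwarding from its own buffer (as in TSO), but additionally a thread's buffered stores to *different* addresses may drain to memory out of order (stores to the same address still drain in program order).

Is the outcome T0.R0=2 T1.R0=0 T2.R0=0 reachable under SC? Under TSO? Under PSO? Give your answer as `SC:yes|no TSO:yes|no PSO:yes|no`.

SC:no TSO:yes PSO:yes

outcome vector order: (T0.R0,T1.R0,T2.R0)
SC (9): 101, 110, 111, 120, 121, 201, 211, 220, 221
TSO (12): 100, 101, 110, 111, 120, 121, 200, 201, 210, 211, 220, 221
PSO (12): 100, 101, 110, 111, 120, 121, 200, 201, 210, 211, 220, 221
target 200 ∈ {TSO,PSO}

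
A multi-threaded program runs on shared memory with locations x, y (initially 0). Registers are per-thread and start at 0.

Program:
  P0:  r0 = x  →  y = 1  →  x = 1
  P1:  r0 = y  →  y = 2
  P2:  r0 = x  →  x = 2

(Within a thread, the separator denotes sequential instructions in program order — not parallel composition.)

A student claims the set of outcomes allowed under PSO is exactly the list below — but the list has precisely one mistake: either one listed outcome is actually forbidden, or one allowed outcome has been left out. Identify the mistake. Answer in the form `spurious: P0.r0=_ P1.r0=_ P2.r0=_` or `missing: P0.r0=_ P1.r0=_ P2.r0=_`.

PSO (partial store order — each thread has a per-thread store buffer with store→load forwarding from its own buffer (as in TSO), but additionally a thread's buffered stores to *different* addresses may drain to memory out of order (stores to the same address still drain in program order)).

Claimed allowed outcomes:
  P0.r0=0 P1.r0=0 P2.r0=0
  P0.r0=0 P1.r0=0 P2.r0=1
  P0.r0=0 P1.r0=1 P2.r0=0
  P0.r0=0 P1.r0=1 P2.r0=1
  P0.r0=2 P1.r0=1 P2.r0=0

outcome vector order: (P0.r0,P1.r0,P2.r0)
under PSO → (0,0,0) (0,0,1) (0,1,0) (0,1,1) (2,0,0) (2,1,0)
PSO∖claimed = {(2,0,0)}

missing: P0.r0=2 P1.r0=0 P2.r0=0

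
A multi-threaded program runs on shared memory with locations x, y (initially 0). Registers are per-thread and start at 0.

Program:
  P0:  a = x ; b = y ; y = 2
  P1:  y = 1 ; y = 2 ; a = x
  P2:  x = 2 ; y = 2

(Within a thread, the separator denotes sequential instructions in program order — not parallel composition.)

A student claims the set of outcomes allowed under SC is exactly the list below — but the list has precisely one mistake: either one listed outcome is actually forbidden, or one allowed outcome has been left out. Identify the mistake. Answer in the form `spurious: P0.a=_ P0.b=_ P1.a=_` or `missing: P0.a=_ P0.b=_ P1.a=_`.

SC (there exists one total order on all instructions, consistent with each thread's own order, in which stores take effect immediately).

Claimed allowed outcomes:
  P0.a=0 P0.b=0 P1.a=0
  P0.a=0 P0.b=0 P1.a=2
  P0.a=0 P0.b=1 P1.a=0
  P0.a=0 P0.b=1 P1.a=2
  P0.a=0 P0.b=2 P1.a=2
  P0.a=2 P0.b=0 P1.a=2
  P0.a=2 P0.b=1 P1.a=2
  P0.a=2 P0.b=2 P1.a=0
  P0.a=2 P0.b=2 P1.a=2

outcome vector order: (P0.a,P0.b,P1.a)
under SC → 000 002 010 012 020 022 202 212 220 222
SC∖claimed = {020}

missing: P0.a=0 P0.b=2 P1.a=0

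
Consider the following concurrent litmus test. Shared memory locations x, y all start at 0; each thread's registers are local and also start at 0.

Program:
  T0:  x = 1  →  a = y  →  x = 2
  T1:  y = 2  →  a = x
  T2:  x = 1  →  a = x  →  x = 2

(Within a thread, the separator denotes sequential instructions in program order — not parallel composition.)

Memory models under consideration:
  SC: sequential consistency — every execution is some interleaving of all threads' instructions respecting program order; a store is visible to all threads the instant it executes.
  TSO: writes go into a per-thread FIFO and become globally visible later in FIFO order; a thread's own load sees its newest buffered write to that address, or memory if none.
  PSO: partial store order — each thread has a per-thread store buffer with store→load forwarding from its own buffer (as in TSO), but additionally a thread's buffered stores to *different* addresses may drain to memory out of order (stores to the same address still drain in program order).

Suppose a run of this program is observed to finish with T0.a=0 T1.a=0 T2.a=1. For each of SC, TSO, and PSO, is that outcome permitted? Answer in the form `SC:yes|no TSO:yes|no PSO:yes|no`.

SC:no TSO:yes PSO:yes

outcome vector order: (T0.a,T1.a,T2.a)
SC: 10 outcomes — {<0 1 1>, <0 1 2>, <0 2 1>, <0 2 2>, <2 0 1>, <2 0 2>, <2 1 1>, <2 1 2>, <2 2 1>, <2 2 2>}
TSO: 12 outcomes — {<0 0 1>, <0 0 2>, <0 1 1>, <0 1 2>, <0 2 1>, <0 2 2>, <2 0 1>, <2 0 2>, <2 1 1>, <2 1 2>, <2 2 1>, <2 2 2>}
PSO: 12 outcomes — {<0 0 1>, <0 0 2>, <0 1 1>, <0 1 2>, <0 2 1>, <0 2 2>, <2 0 1>, <2 0 2>, <2 1 1>, <2 1 2>, <2 2 1>, <2 2 2>}
target <0 0 1> ∈ {TSO,PSO}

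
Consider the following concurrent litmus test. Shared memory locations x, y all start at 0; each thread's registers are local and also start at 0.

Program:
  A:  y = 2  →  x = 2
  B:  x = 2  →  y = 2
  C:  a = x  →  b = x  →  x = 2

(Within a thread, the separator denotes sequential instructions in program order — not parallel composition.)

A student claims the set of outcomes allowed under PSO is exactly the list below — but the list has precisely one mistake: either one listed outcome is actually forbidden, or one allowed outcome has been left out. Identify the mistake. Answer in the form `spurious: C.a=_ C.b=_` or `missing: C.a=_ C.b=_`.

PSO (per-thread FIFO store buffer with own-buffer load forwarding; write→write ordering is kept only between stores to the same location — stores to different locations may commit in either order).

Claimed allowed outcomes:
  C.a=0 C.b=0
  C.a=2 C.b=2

missing: C.a=0 C.b=2

outcome vector order: (C.a,C.b)
under PSO → <0 0>; <0 2>; <2 2>
PSO∖claimed = {<0 2>}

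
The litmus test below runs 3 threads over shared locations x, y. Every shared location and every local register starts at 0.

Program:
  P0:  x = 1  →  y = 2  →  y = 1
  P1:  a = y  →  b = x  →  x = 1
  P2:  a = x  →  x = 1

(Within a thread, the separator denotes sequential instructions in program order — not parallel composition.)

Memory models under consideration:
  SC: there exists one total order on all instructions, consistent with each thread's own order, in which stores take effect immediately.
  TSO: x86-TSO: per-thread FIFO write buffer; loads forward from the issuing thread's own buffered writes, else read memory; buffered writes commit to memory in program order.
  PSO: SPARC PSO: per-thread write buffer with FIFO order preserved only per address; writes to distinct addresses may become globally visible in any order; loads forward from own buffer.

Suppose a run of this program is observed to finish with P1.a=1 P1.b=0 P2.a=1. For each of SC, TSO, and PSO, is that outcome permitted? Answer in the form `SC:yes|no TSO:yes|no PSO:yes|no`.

SC:no TSO:no PSO:yes

outcome vector order: (P1.a,P1.b,P2.a)
[SC] allowed = {(0,0,0) (0,0,1) (0,1,0) (0,1,1) (1,1,0) (1,1,1) (2,1,0) (2,1,1)}
[TSO] allowed = {(0,0,0) (0,0,1) (0,1,0) (0,1,1) (1,1,0) (1,1,1) (2,1,0) (2,1,1)}
[PSO] allowed = {(0,0,0) (0,0,1) (0,1,0) (0,1,1) (1,0,0) (1,0,1) (1,1,0) (1,1,1) (2,0,0) (2,0,1) (2,1,0) (2,1,1)}
target (1,0,1) ∈ {PSO}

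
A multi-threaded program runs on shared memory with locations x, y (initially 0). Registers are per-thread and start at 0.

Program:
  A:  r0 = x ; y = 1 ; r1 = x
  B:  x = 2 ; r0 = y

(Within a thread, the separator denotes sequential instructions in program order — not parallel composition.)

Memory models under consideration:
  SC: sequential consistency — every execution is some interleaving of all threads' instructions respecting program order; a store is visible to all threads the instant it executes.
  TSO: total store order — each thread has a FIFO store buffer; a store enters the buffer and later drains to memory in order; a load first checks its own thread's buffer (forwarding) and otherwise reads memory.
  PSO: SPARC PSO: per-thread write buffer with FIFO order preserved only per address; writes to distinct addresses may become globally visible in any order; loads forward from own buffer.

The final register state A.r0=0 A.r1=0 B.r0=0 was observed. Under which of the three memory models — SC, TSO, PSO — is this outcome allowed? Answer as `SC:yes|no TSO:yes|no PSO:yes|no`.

outcome vector order: (A.r0,A.r1,B.r0)
[SC] allowed = {0/0/1 0/2/0 0/2/1 2/2/0 2/2/1}
[TSO] allowed = {0/0/0 0/0/1 0/2/0 0/2/1 2/2/0 2/2/1}
[PSO] allowed = {0/0/0 0/0/1 0/2/0 0/2/1 2/2/0 2/2/1}
target 0/0/0 ∈ {TSO,PSO}

SC:no TSO:yes PSO:yes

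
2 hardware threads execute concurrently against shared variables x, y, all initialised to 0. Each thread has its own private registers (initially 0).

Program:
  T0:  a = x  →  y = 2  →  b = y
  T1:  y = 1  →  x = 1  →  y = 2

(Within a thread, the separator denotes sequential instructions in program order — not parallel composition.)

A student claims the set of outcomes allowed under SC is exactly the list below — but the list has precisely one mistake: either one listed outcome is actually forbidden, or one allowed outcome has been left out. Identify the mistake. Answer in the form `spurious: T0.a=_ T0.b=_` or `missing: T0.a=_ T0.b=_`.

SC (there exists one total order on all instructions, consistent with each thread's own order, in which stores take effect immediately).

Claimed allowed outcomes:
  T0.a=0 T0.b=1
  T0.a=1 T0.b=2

outcome vector order: (T0.a,T0.b)
SC: 3 outcomes — {01; 02; 12}
SC∖claimed = {02}

missing: T0.a=0 T0.b=2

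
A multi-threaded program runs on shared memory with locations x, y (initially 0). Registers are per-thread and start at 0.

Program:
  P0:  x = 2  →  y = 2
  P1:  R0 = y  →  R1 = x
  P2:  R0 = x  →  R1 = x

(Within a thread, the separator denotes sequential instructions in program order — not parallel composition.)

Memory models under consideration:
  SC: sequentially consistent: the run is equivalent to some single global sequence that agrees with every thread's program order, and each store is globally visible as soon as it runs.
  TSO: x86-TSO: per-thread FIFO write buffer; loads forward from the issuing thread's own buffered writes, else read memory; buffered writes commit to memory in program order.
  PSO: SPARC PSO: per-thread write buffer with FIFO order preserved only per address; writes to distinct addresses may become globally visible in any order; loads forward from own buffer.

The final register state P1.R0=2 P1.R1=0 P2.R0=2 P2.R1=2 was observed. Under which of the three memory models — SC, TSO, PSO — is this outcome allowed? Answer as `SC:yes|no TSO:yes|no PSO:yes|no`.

SC:no TSO:no PSO:yes

outcome vector order: (P1.R0,P1.R1,P2.R0,P2.R1)
SC (9): 0/0/0/0, 0/0/0/2, 0/0/2/2, 0/2/0/0, 0/2/0/2, 0/2/2/2, 2/2/0/0, 2/2/0/2, 2/2/2/2
TSO (9): 0/0/0/0, 0/0/0/2, 0/0/2/2, 0/2/0/0, 0/2/0/2, 0/2/2/2, 2/2/0/0, 2/2/0/2, 2/2/2/2
PSO (12): 0/0/0/0, 0/0/0/2, 0/0/2/2, 0/2/0/0, 0/2/0/2, 0/2/2/2, 2/0/0/0, 2/0/0/2, 2/0/2/2, 2/2/0/0, 2/2/0/2, 2/2/2/2
target 2/0/2/2 ∈ {PSO}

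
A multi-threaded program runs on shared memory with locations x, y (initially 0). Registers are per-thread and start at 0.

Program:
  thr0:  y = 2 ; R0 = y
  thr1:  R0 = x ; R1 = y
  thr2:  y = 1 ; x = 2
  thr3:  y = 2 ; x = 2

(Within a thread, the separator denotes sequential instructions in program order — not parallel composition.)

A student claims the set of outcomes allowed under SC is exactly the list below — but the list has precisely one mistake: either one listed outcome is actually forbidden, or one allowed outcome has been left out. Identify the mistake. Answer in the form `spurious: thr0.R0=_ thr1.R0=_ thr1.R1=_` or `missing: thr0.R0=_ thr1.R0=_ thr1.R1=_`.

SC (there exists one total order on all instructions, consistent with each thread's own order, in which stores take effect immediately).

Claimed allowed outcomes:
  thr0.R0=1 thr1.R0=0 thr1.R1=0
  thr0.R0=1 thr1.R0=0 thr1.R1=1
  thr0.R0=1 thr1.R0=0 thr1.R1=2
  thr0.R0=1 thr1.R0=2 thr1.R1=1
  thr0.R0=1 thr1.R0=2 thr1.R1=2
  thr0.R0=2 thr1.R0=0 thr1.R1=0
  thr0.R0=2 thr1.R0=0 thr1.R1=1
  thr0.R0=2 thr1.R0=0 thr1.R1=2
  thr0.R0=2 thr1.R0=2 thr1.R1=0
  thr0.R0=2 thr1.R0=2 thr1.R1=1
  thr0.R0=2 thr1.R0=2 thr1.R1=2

spurious: thr0.R0=2 thr1.R0=2 thr1.R1=0

outcome vector order: (thr0.R0,thr1.R0,thr1.R1)
[SC] allowed = {100 101 102 121 122 200 201 202 221 222}
claimed∖SC = {220}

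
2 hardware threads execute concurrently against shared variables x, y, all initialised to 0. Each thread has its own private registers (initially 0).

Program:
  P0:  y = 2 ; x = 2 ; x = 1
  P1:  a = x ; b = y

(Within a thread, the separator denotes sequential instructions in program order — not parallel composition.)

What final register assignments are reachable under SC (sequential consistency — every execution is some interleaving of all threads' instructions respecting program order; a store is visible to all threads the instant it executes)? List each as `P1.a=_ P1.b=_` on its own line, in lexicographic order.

outcome vector order: (P1.a,P1.b)
|SC outcomes| = 4

P1.a=0 P1.b=0
P1.a=0 P1.b=2
P1.a=1 P1.b=2
P1.a=2 P1.b=2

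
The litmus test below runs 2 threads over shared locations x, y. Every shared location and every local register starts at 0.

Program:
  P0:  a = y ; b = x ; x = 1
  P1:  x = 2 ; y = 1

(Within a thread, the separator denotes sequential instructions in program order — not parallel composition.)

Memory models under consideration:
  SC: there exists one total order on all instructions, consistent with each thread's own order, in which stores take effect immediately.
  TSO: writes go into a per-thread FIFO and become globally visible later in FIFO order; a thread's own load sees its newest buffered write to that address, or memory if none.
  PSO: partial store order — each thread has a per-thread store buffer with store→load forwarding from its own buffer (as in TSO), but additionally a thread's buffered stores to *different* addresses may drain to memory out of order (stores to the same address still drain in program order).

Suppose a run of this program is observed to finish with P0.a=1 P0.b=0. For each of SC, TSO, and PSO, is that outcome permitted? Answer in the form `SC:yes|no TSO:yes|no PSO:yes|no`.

outcome vector order: (P0.a,P0.b)
SC: 3 outcomes — {0/0, 0/2, 1/2}
TSO: 3 outcomes — {0/0, 0/2, 1/2}
PSO: 4 outcomes — {0/0, 0/2, 1/0, 1/2}
target 1/0 ∈ {PSO}

SC:no TSO:no PSO:yes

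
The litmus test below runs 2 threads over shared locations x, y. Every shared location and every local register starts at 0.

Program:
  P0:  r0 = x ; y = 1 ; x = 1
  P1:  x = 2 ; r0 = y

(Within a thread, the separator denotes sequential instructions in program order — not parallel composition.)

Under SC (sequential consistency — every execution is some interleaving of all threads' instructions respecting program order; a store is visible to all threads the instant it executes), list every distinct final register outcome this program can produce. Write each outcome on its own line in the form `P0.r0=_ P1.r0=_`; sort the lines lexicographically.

P0.r0=0 P1.r0=0
P0.r0=0 P1.r0=1
P0.r0=2 P1.r0=0
P0.r0=2 P1.r0=1

outcome vector order: (P0.r0,P1.r0)
|SC outcomes| = 4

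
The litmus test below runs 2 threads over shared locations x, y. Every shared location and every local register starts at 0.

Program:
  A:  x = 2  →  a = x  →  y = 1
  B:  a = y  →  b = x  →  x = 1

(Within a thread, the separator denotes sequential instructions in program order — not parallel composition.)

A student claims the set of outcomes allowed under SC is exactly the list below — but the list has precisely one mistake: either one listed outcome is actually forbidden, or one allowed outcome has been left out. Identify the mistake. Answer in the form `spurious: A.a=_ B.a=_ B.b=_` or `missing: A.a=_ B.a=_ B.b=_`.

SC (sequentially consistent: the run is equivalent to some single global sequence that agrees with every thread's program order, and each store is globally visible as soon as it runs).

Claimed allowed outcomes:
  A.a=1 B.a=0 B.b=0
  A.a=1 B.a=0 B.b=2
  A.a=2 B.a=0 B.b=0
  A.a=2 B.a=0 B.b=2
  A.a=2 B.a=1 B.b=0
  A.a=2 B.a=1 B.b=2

spurious: A.a=2 B.a=1 B.b=0

outcome vector order: (A.a,B.a,B.b)
SC: 5 outcomes — {<1 0 0>; <1 0 2>; <2 0 0>; <2 0 2>; <2 1 2>}
claimed∖SC = {<2 1 0>}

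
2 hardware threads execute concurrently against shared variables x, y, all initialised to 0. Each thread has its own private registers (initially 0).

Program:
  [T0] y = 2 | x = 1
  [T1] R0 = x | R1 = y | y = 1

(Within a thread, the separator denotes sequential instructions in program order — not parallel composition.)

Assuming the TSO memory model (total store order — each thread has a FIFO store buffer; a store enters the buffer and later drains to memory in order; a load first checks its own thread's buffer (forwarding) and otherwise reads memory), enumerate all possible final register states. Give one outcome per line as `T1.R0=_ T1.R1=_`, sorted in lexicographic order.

outcome vector order: (T1.R0,T1.R1)
|TSO outcomes| = 3

T1.R0=0 T1.R1=0
T1.R0=0 T1.R1=2
T1.R0=1 T1.R1=2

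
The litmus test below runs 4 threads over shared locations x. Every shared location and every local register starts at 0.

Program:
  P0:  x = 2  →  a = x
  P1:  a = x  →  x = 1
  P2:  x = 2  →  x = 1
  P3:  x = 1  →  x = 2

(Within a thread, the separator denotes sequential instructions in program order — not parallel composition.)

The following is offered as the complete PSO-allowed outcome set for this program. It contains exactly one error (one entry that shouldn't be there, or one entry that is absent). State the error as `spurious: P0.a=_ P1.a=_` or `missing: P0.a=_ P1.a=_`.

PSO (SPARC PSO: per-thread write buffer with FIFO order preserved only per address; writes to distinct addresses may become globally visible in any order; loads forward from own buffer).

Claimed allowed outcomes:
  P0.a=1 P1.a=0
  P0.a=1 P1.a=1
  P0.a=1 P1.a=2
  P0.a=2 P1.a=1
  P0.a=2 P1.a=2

outcome vector order: (P0.a,P1.a)
under PSO → <1 0>; <1 1>; <1 2>; <2 0>; <2 1>; <2 2>
PSO∖claimed = {<2 0>}

missing: P0.a=2 P1.a=0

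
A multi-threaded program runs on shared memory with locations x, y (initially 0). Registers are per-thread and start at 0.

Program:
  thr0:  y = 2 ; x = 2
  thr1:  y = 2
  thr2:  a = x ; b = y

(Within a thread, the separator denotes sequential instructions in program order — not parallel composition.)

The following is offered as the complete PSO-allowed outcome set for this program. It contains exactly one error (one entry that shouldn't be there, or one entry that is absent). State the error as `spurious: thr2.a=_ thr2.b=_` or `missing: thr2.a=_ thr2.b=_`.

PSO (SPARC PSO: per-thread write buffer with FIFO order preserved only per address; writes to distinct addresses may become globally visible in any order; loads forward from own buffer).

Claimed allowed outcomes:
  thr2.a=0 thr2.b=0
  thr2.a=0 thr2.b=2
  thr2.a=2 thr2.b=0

outcome vector order: (thr2.a,thr2.b)
[PSO] allowed = {<0 0>; <0 2>; <2 0>; <2 2>}
PSO∖claimed = {<2 2>}

missing: thr2.a=2 thr2.b=2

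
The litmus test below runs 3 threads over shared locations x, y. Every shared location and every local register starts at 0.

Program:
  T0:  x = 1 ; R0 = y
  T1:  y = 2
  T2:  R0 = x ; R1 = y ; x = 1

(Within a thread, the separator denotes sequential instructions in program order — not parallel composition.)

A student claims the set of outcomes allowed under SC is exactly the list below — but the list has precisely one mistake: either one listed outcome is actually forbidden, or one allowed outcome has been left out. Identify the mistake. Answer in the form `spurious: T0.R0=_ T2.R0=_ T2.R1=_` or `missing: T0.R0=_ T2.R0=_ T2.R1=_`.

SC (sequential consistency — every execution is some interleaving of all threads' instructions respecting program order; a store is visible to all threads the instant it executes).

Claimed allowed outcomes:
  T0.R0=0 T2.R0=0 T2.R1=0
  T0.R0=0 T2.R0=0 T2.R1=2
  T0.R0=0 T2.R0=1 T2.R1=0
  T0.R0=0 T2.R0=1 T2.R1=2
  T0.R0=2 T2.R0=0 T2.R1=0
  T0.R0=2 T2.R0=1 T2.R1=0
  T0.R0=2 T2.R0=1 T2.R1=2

outcome vector order: (T0.R0,T2.R0,T2.R1)
SC: 8 outcomes — {(0,0,0) (0,0,2) (0,1,0) (0,1,2) (2,0,0) (2,0,2) (2,1,0) (2,1,2)}
SC∖claimed = {(2,0,2)}

missing: T0.R0=2 T2.R0=0 T2.R1=2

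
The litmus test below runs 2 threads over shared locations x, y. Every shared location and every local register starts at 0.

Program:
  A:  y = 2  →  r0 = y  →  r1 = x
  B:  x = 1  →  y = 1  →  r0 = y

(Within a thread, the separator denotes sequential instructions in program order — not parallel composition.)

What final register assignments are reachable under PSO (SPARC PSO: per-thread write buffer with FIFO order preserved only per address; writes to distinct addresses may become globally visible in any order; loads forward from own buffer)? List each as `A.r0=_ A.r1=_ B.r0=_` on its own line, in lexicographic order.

outcome vector order: (A.r0,A.r1,B.r0)
|PSO outcomes| = 6

A.r0=1 A.r1=0 B.r0=1
A.r0=1 A.r1=1 B.r0=1
A.r0=2 A.r1=0 B.r0=1
A.r0=2 A.r1=0 B.r0=2
A.r0=2 A.r1=1 B.r0=1
A.r0=2 A.r1=1 B.r0=2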